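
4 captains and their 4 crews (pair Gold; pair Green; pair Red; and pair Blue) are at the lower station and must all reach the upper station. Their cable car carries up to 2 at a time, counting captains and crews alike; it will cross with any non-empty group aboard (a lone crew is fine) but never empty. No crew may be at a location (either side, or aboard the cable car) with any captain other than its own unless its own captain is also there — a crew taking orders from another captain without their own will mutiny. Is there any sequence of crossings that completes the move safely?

Following every safe sequence of crossings from the start, the most of the 8 that can be at the upper station as the cable car arrives there on crossings 1, 3, 5 is 2, 3, 4 respectively; the best ever achieved is 4 of 8.
From crossing 7 on, no configuration arises that was not already reachable earlier: only 44 distinct safe configurations (who is on which side, and where the cable car is) can ever be reached, none of them has everyone across, and every continuation just revisits them. So no valid plan exists.

No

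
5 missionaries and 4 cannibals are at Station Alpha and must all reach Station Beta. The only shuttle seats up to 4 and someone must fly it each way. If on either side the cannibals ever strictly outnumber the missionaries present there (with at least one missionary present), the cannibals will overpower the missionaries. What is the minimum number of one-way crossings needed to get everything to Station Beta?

5

Counting alone: each trip to Station Beta takes at most 4 across and each return brings at least 1 back, so after t trips out (and t−1 returns) at most 4t − (t−1) of the 9 are across; that first reaches 9 at t = 3, so at least 5 crossings are needed.
The plan below uses exactly 5 crossings, so it is optimal:
1. 3 cannibals → Station Beta.  (Station Alpha: 5M 1C; Station Beta: 0M 3C)
2. 1 cannibal ← Station Alpha.  (Station Alpha: 5M 2C; Station Beta: 0M 2C)
3. 3 missionaries and 1 cannibal → Station Beta.  (Station Alpha: 2M 1C; Station Beta: 3M 3C)
4. 1 cannibal ← Station Alpha.  (Station Alpha: 2M 2C; Station Beta: 3M 2C)
5. 2 missionaries and 2 cannibals → Station Beta.  (Station Alpha: 0M 0C; Station Beta: 5M 4C)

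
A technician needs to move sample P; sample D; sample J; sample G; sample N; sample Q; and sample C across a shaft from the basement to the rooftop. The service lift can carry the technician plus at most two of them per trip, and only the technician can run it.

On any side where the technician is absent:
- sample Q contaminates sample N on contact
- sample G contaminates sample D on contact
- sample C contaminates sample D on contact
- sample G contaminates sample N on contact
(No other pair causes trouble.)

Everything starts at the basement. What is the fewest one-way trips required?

Counting alone: the technician can take at most 2 across per trip to the rooftop, so moving all 7 needs at least 4 loaded trips out, with a return between consecutive ones — at least 7 crossings.
The safety rule pushes this higher. Following every safe sequence of crossings, the most of the 7 that can be at the rooftop as the service lift arrives there on crossing 7 is 6 — never all 7.
So no plan with fewer than 9 crossings exists, and this one achieves 9:
1. Technician goes to the rooftop with sample D and sample N.  [the basement: sample C, sample G, sample J, sample P, sample Q | the rooftop: sample D, sample N]
2. Technician goes back to the basement alone.  [the basement: sample C, sample G, sample J, sample P, sample Q | the rooftop: sample D, sample N]
3. Technician goes to the rooftop with sample P.  [the basement: sample C, sample G, sample J, sample Q | the rooftop: sample D, sample N, sample P]
4. Technician goes back to the basement alone.  [the basement: sample C, sample G, sample J, sample Q | the rooftop: sample D, sample N, sample P]
5. Technician goes to the rooftop with sample G and sample J.  [the basement: sample C, sample Q | the rooftop: sample D, sample G, sample J, sample N, sample P]
6. Technician goes back to the basement with sample D and sample N.  [the basement: sample C, sample D, sample N, sample Q | the rooftop: sample G, sample J, sample P]
7. Technician goes to the rooftop with sample C and sample Q.  [the basement: sample D, sample N | the rooftop: sample C, sample G, sample J, sample P, sample Q]
8. Technician goes back to the basement alone.  [the basement: sample D, sample N | the rooftop: sample C, sample G, sample J, sample P, sample Q]
9. Technician goes to the rooftop with sample D and sample N.  [the basement: — | the rooftop: sample C, sample D, sample G, sample J, sample N, sample P, sample Q]

9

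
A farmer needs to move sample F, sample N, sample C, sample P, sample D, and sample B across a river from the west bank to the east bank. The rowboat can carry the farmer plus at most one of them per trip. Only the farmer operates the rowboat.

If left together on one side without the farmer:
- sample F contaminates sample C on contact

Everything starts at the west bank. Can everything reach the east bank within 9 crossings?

No

Counting alone: the farmer can take at most 1 across per trip to the east bank, so moving all 6 needs at least 6 loaded trips out, with a return between consecutive ones — at least 11 crossings.
Since 9 < 11, 9 crossings cannot be enough. (The shortest complete plan in fact takes 11:)
1. Farmer goes to the east bank with sample F.
2. Farmer goes back to the west bank alone.
3. Farmer goes to the east bank with sample N.
4. Farmer goes back to the west bank alone.
5. Farmer goes to the east bank with sample P.
6. Farmer goes back to the west bank alone.
7. Farmer goes to the east bank with sample D.
8. Farmer goes back to the west bank alone.
9. Farmer goes to the east bank with sample B.
10. Farmer goes back to the west bank alone.
11. Farmer goes to the east bank with sample C.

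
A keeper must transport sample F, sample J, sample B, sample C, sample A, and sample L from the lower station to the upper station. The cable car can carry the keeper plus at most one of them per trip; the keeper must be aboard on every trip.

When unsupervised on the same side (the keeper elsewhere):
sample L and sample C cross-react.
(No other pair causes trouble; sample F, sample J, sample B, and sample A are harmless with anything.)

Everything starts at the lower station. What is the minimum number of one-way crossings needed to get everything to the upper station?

11

Counting alone: the keeper can take at most 1 across per trip to the upper station, so moving all 6 needs at least 6 loaded trips out, with a return between consecutive ones — at least 11 crossings.
The plan below uses exactly 11 crossings, so it is optimal:
1. Keeper goes to the upper station with sample C.
2. Keeper goes back to the lower station alone.
3. Keeper goes to the upper station with sample F.
4. Keeper goes back to the lower station alone.
5. Keeper goes to the upper station with sample J.
6. Keeper goes back to the lower station alone.
7. Keeper goes to the upper station with sample B.
8. Keeper goes back to the lower station alone.
9. Keeper goes to the upper station with sample A.
10. Keeper goes back to the lower station alone.
11. Keeper goes to the upper station with sample L.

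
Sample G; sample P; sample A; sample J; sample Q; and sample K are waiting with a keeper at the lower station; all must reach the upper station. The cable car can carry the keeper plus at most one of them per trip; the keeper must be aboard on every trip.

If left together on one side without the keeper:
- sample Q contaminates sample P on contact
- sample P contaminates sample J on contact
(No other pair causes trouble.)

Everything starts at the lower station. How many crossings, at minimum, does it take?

13

Counting alone: the keeper can take at most 1 across per trip to the upper station, so moving all 6 needs at least 6 loaded trips out, with a return between consecutive ones — at least 11 crossings.
The safety rule pushes this higher. Following every safe sequence of crossings, the most of the 6 that can be at the upper station as the cable car arrives there on crossing 11 is 5 — never all 6.
So no plan with fewer than 13 crossings exists, and this one achieves 13:
1. Keeper goes to the upper station with sample P.  [the lower station: sample A, sample G, sample J, sample K, sample Q | the upper station: sample P]
2. Keeper goes back to the lower station alone.  [the lower station: sample A, sample G, sample J, sample K, sample Q | the upper station: sample P]
3. Keeper goes to the upper station with sample G.  [the lower station: sample A, sample J, sample K, sample Q | the upper station: sample G, sample P]
4. Keeper goes back to the lower station alone.  [the lower station: sample A, sample J, sample K, sample Q | the upper station: sample G, sample P]
5. Keeper goes to the upper station with sample A.  [the lower station: sample J, sample K, sample Q | the upper station: sample A, sample G, sample P]
6. Keeper goes back to the lower station alone.  [the lower station: sample J, sample K, sample Q | the upper station: sample A, sample G, sample P]
7. Keeper goes to the upper station with sample J.  [the lower station: sample K, sample Q | the upper station: sample A, sample G, sample J, sample P]
8. Keeper goes back to the lower station with sample P.  [the lower station: sample K, sample P, sample Q | the upper station: sample A, sample G, sample J]
9. Keeper goes to the upper station with sample Q.  [the lower station: sample K, sample P | the upper station: sample A, sample G, sample J, sample Q]
10. Keeper goes back to the lower station alone.  [the lower station: sample K, sample P | the upper station: sample A, sample G, sample J, sample Q]
11. Keeper goes to the upper station with sample K.  [the lower station: sample P | the upper station: sample A, sample G, sample J, sample K, sample Q]
12. Keeper goes back to the lower station alone.  [the lower station: sample P | the upper station: sample A, sample G, sample J, sample K, sample Q]
13. Keeper goes to the upper station with sample P.  [the lower station: — | the upper station: sample A, sample G, sample J, sample K, sample P, sample Q]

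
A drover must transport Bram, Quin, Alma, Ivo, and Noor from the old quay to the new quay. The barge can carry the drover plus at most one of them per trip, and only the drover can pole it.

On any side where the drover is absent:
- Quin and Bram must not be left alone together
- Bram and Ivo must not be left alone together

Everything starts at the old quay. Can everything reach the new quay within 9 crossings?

No

Counting alone: the drover can take at most 1 across per trip to the new quay, so moving all 5 needs at least 5 loaded trips out, with a return between consecutive ones — at least 9 crossings.
The safety rule pushes this higher. Following every safe sequence of crossings, the most of the 5 that can be at the new quay as the barge arrives there on crossing 9 is 4 — never all 5.
So the move cannot be finished within 9 crossings. (The shortest complete plan takes 11:)
1. Drover goes to the new quay with Bram.  [the old quay: Alma, Ivo, Noor, Quin | the new quay: Bram]
2. Drover goes back to the old quay alone.  [the old quay: Alma, Ivo, Noor, Quin | the new quay: Bram]
3. Drover goes to the new quay with Quin.  [the old quay: Alma, Ivo, Noor | the new quay: Bram, Quin]
4. Drover goes back to the old quay with Bram.  [the old quay: Alma, Bram, Ivo, Noor | the new quay: Quin]
5. Drover goes to the new quay with Ivo.  [the old quay: Alma, Bram, Noor | the new quay: Ivo, Quin]
6. Drover goes back to the old quay alone.  [the old quay: Alma, Bram, Noor | the new quay: Ivo, Quin]
7. Drover goes to the new quay with Alma.  [the old quay: Bram, Noor | the new quay: Alma, Ivo, Quin]
8. Drover goes back to the old quay alone.  [the old quay: Bram, Noor | the new quay: Alma, Ivo, Quin]
9. Drover goes to the new quay with Noor.  [the old quay: Bram | the new quay: Alma, Ivo, Noor, Quin]
10. Drover goes back to the old quay alone.  [the old quay: Bram | the new quay: Alma, Ivo, Noor, Quin]
11. Drover goes to the new quay with Bram.  [the old quay: — | the new quay: Alma, Bram, Ivo, Noor, Quin]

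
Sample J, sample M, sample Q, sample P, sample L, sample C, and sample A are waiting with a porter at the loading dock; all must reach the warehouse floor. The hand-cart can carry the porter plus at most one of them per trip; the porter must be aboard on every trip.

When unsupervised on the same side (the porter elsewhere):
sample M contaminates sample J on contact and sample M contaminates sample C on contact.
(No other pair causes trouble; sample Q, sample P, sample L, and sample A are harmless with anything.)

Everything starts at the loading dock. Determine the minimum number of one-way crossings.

15

Counting alone: the porter can take at most 1 across per trip to the warehouse floor, so moving all 7 needs at least 7 loaded trips out, with a return between consecutive ones — at least 13 crossings.
The safety rule pushes this higher. Following every safe sequence of crossings, the most of the 7 that can be at the warehouse floor as the hand-cart arrives there on crossing 13 is 6 — never all 7.
So no plan with fewer than 15 crossings exists, and this one achieves 15:
1. Porter goes to the warehouse floor with sample M.  [the loading dock: sample A, sample C, sample J, sample L, sample P, sample Q | the warehouse floor: sample M]
2. Porter goes back to the loading dock alone.  [the loading dock: sample A, sample C, sample J, sample L, sample P, sample Q | the warehouse floor: sample M]
3. Porter goes to the warehouse floor with sample J.  [the loading dock: sample A, sample C, sample L, sample P, sample Q | the warehouse floor: sample J, sample M]
4. Porter goes back to the loading dock with sample M.  [the loading dock: sample A, sample C, sample L, sample M, sample P, sample Q | the warehouse floor: sample J]
5. Porter goes to the warehouse floor with sample C.  [the loading dock: sample A, sample L, sample M, sample P, sample Q | the warehouse floor: sample C, sample J]
6. Porter goes back to the loading dock alone.  [the loading dock: sample A, sample L, sample M, sample P, sample Q | the warehouse floor: sample C, sample J]
7. Porter goes to the warehouse floor with sample Q.  [the loading dock: sample A, sample L, sample M, sample P | the warehouse floor: sample C, sample J, sample Q]
8. Porter goes back to the loading dock alone.  [the loading dock: sample A, sample L, sample M, sample P | the warehouse floor: sample C, sample J, sample Q]
9. Porter goes to the warehouse floor with sample P.  [the loading dock: sample A, sample L, sample M | the warehouse floor: sample C, sample J, sample P, sample Q]
10. Porter goes back to the loading dock alone.  [the loading dock: sample A, sample L, sample M | the warehouse floor: sample C, sample J, sample P, sample Q]
11. Porter goes to the warehouse floor with sample L.  [the loading dock: sample A, sample M | the warehouse floor: sample C, sample J, sample L, sample P, sample Q]
12. Porter goes back to the loading dock alone.  [the loading dock: sample A, sample M | the warehouse floor: sample C, sample J, sample L, sample P, sample Q]
13. Porter goes to the warehouse floor with sample A.  [the loading dock: sample M | the warehouse floor: sample A, sample C, sample J, sample L, sample P, sample Q]
14. Porter goes back to the loading dock alone.  [the loading dock: sample M | the warehouse floor: sample A, sample C, sample J, sample L, sample P, sample Q]
15. Porter goes to the warehouse floor with sample M.  [the loading dock: — | the warehouse floor: sample A, sample C, sample J, sample L, sample M, sample P, sample Q]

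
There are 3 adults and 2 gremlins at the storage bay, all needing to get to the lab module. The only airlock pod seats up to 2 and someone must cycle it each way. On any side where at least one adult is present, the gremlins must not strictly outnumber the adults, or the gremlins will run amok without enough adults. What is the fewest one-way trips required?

Counting alone: each trip to the lab module takes at most 2 across and each return brings at least 1 back, so after t trips out (and t−1 returns) at most 2t − (t−1) of the 5 are across; that first reaches 5 at t = 4, so at least 7 crossings are needed.
The plan below uses exactly 7 crossings, so it is optimal:
1. 2 gremlins → the lab module.  (the storage bay: 3A 0G; the lab module: 0A 2G)
2. 1 gremlin ← the storage bay.  (the storage bay: 3A 1G; the lab module: 0A 1G)
3. 2 adults → the lab module.  (the storage bay: 1A 1G; the lab module: 2A 1G)
4. 1 adult ← the storage bay.  (the storage bay: 2A 1G; the lab module: 1A 1G)
5. 1 adult and 1 gremlin → the lab module.  (the storage bay: 1A 0G; the lab module: 2A 2G)
6. 1 gremlin ← the storage bay.  (the storage bay: 1A 1G; the lab module: 2A 1G)
7. 1 adult and 1 gremlin → the lab module.  (the storage bay: 0A 0G; the lab module: 3A 2G)

7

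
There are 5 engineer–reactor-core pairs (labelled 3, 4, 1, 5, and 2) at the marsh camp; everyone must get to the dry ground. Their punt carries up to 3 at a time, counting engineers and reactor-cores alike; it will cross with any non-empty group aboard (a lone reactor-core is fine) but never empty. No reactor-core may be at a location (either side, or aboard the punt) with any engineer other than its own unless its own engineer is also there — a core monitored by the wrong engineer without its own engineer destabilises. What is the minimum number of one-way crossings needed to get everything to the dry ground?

Counting alone: each trip to the dry ground takes at most 3 across and each return brings at least 1 back, so after t trips out (and t−1 returns) at most 3t − (t−1) of the 10 are across; that first reaches 10 at t = 5, so at least 9 crossings are needed.
The safety rule pushes this higher. Following every safe sequence of crossings, the most of the 10 that can be at the dry ground as the punt arrives there on crossing 9 is 9 — never all 10.
So no plan with fewer than 11 crossings exists, and this one achieves 11:
1. engineer 3 and reactor-core 3 cross → the dry ground.
2. engineer 3 crosses ← the marsh camp.
3. reactor-core 1, reactor-core 4, and reactor-core 5 cross → the dry ground.
4. reactor-core 3 crosses ← the marsh camp.
5. engineer 1, engineer 4, and engineer 5 cross → the dry ground.
6. engineer 4 and reactor-core 4 cross ← the marsh camp.
7. engineer 2, engineer 3, and engineer 4 cross → the dry ground.
8. reactor-core 1 crosses ← the marsh camp.
9. reactor-core 3 and reactor-core 4 cross → the dry ground.
10. reactor-core 3 crosses ← the marsh camp.
11. reactor-core 1, reactor-core 2, and reactor-core 3 cross → the dry ground.

11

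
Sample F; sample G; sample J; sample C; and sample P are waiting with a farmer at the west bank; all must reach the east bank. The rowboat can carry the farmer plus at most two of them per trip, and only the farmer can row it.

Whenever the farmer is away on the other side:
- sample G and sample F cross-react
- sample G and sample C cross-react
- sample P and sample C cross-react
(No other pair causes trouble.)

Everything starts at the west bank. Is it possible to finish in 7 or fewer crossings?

Yes

Yes — this plan uses 5 crossings (≤ 7):
1. Farmer goes to the east bank with sample C and sample F.
2. Farmer goes back to the west bank alone.
3. Farmer goes to the east bank with sample J.
4. Farmer goes back to the west bank alone.
5. Farmer goes to the east bank with sample G and sample P.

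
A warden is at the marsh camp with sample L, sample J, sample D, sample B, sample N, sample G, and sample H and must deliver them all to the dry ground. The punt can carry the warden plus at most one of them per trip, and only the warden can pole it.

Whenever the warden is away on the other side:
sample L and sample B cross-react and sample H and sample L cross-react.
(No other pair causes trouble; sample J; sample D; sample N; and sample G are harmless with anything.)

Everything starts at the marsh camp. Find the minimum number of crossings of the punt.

Counting alone: the warden can take at most 1 across per trip to the dry ground, so moving all 7 needs at least 7 loaded trips out, with a return between consecutive ones — at least 13 crossings.
The safety rule pushes this higher. Following every safe sequence of crossings, the most of the 7 that can be at the dry ground as the punt arrives there on crossing 13 is 6 — never all 7.
So no plan with fewer than 15 crossings exists, and this one achieves 15:
1. Warden goes to the dry ground with sample L.
2. Warden goes back to the marsh camp alone.
3. Warden goes to the dry ground with sample J.
4. Warden goes back to the marsh camp alone.
5. Warden goes to the dry ground with sample D.
6. Warden goes back to the marsh camp alone.
7. Warden goes to the dry ground with sample B.
8. Warden goes back to the marsh camp with sample L.
9. Warden goes to the dry ground with sample H.
10. Warden goes back to the marsh camp alone.
11. Warden goes to the dry ground with sample N.
12. Warden goes back to the marsh camp alone.
13. Warden goes to the dry ground with sample G.
14. Warden goes back to the marsh camp alone.
15. Warden goes to the dry ground with sample L.

15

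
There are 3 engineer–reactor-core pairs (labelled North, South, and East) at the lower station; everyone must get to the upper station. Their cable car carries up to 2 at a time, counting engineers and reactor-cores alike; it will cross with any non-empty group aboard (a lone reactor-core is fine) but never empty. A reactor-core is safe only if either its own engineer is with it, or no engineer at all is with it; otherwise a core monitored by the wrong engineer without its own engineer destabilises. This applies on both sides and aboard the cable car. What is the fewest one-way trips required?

Counting alone: each trip to the upper station takes at most 2 across and each return brings at least 1 back, so after t trips out (and t−1 returns) at most 2t − (t−1) of the 6 are across; that first reaches 6 at t = 5, so at least 9 crossings are needed.
The safety rule pushes this higher. Following every safe sequence of crossings, the most of the 6 that can be at the upper station as the cable car arrives there on crossing 9 is 5 — never all 6.
So no plan with fewer than 11 crossings exists, and this one achieves 11:
1. engineer North and reactor-core North cross → the upper station.
2. engineer North crosses ← the lower station.
3. reactor-core East and reactor-core South cross → the upper station.
4. reactor-core North crosses ← the lower station.
5. engineer East and engineer South cross → the upper station.
6. engineer South and reactor-core South cross ← the lower station.
7. engineer North and engineer South cross → the upper station.
8. reactor-core East crosses ← the lower station.
9. reactor-core North and reactor-core South cross → the upper station.
10. engineer East crosses ← the lower station.
11. engineer East and reactor-core East cross → the upper station.

11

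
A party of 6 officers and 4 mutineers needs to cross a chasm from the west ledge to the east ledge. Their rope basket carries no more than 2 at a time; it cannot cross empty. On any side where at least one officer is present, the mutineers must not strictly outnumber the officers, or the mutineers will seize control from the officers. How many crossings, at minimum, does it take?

17

Counting alone: each trip to the east ledge takes at most 2 across and each return brings at least 1 back, so after t trips out (and t−1 returns) at most 2t − (t−1) of the 10 are across; that first reaches 10 at t = 9, so at least 17 crossings are needed.
The plan below uses exactly 17 crossings, so it is optimal:
1. 2 mutineers → the east ledge.  (the west ledge: 6O 2M; the east ledge: 0O 2M)
2. 1 mutineer ← the west ledge.  (the west ledge: 6O 3M; the east ledge: 0O 1M)
3. 2 mutineers → the east ledge.  (the west ledge: 6O 1M; the east ledge: 0O 3M)
4. 1 mutineer ← the west ledge.  (the west ledge: 6O 2M; the east ledge: 0O 2M)
5. 2 officers → the east ledge.  (the west ledge: 4O 2M; the east ledge: 2O 2M)
6. 1 mutineer ← the west ledge.  (the west ledge: 4O 3M; the east ledge: 2O 1M)
7. 1 officer and 1 mutineer → the east ledge.  (the west ledge: 3O 2M; the east ledge: 3O 2M)
8. 1 mutineer ← the west ledge.  (the west ledge: 3O 3M; the east ledge: 3O 1M)
9. 2 mutineers → the east ledge.  (the west ledge: 3O 1M; the east ledge: 3O 3M)
10. 1 mutineer ← the west ledge.  (the west ledge: 3O 2M; the east ledge: 3O 2M)
11. 1 officer and 1 mutineer → the east ledge.  (the west ledge: 2O 1M; the east ledge: 4O 3M)
12. 1 mutineer ← the west ledge.  (the west ledge: 2O 2M; the east ledge: 4O 2M)
13. 2 mutineers → the east ledge.  (the west ledge: 2O 0M; the east ledge: 4O 4M)
14. 1 mutineer ← the west ledge.  (the west ledge: 2O 1M; the east ledge: 4O 3M)
15. 1 officer and 1 mutineer → the east ledge.  (the west ledge: 1O 0M; the east ledge: 5O 4M)
16. 1 mutineer ← the west ledge.  (the west ledge: 1O 1M; the east ledge: 5O 3M)
17. 1 officer and 1 mutineer → the east ledge.  (the west ledge: 0O 0M; the east ledge: 6O 4M)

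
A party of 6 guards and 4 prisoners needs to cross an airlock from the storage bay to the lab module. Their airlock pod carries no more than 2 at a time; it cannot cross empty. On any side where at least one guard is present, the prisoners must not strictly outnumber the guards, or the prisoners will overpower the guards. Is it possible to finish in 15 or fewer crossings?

Counting alone: each trip to the lab module takes at most 2 across and each return brings at least 1 back, so after t trips out (and t−1 returns) at most 2t − (t−1) of the 10 are across; that first reaches 10 at t = 9, so at least 17 crossings are needed.
Since 15 < 17, 15 crossings cannot be enough. (The shortest complete plan in fact takes 17:)
1. 2 prisoners → the lab module.  (the storage bay: 6G 2P; the lab module: 0G 2P)
2. 1 prisoner ← the storage bay.  (the storage bay: 6G 3P; the lab module: 0G 1P)
3. 2 prisoners → the lab module.  (the storage bay: 6G 1P; the lab module: 0G 3P)
4. 1 prisoner ← the storage bay.  (the storage bay: 6G 2P; the lab module: 0G 2P)
5. 2 guards → the lab module.  (the storage bay: 4G 2P; the lab module: 2G 2P)
6. 1 prisoner ← the storage bay.  (the storage bay: 4G 3P; the lab module: 2G 1P)
7. 1 guard and 1 prisoner → the lab module.  (the storage bay: 3G 2P; the lab module: 3G 2P)
8. 1 prisoner ← the storage bay.  (the storage bay: 3G 3P; the lab module: 3G 1P)
9. 2 prisoners → the lab module.  (the storage bay: 3G 1P; the lab module: 3G 3P)
10. 1 prisoner ← the storage bay.  (the storage bay: 3G 2P; the lab module: 3G 2P)
11. 1 guard and 1 prisoner → the lab module.  (the storage bay: 2G 1P; the lab module: 4G 3P)
12. 1 prisoner ← the storage bay.  (the storage bay: 2G 2P; the lab module: 4G 2P)
13. 2 prisoners → the lab module.  (the storage bay: 2G 0P; the lab module: 4G 4P)
14. 1 prisoner ← the storage bay.  (the storage bay: 2G 1P; the lab module: 4G 3P)
15. 1 guard and 1 prisoner → the lab module.  (the storage bay: 1G 0P; the lab module: 5G 4P)
16. 1 prisoner ← the storage bay.  (the storage bay: 1G 1P; the lab module: 5G 3P)
17. 1 guard and 1 prisoner → the lab module.  (the storage bay: 0G 0P; the lab module: 6G 4P)

No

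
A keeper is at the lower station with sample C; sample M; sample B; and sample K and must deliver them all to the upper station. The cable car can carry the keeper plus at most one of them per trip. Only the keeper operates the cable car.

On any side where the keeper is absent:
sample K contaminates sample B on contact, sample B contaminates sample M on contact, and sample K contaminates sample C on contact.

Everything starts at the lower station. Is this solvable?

No

Whatever the first load, the items left behind include a forbidden pair without the keeper. No opening move is safe, so no plan exists.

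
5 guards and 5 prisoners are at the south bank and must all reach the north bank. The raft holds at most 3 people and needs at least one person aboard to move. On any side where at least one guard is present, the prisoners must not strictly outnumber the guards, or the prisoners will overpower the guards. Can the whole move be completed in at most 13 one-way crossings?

Yes — this plan uses 11 crossings (≤ 13):
1. 2 prisoners → the north bank.  (the south bank: 5G 3P; the north bank: 0G 2P)
2. 1 prisoner ← the south bank.  (the south bank: 5G 4P; the north bank: 0G 1P)
3. 3 prisoners → the north bank.  (the south bank: 5G 1P; the north bank: 0G 4P)
4. 1 prisoner ← the south bank.  (the south bank: 5G 2P; the north bank: 0G 3P)
5. 3 guards → the north bank.  (the south bank: 2G 2P; the north bank: 3G 3P)
6. 1 guard and 1 prisoner ← the south bank.  (the south bank: 3G 3P; the north bank: 2G 2P)
7. 3 guards → the north bank.  (the south bank: 0G 3P; the north bank: 5G 2P)
8. 1 prisoner ← the south bank.  (the south bank: 0G 4P; the north bank: 5G 1P)
9. 2 prisoners → the north bank.  (the south bank: 0G 2P; the north bank: 5G 3P)
10. 1 prisoner ← the south bank.  (the south bank: 0G 3P; the north bank: 5G 2P)
11. 3 prisoners → the north bank.  (the south bank: 0G 0P; the north bank: 5G 5P)

Yes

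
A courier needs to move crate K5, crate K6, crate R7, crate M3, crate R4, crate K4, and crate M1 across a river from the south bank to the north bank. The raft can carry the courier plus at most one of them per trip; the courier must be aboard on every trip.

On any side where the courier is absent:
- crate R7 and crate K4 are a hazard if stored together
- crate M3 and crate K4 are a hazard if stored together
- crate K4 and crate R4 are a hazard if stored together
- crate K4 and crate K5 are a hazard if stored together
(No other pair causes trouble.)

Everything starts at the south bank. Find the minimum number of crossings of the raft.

Following every safe sequence of crossings from the start, the most of the 7 that can be at the north bank as the raft arrives there on crossings 1, 3, 5, 7 is 1, 2, 3, 4 respectively; the best ever achieved is 4 of 7.
From crossing 9 on, no configuration arises that was not already reachable earlier: only 44 distinct safe configurations (who is on which side, and where the raft is) can ever be reached, none of them has everyone across, and every continuation just revisits them. So no valid plan exists.

impossible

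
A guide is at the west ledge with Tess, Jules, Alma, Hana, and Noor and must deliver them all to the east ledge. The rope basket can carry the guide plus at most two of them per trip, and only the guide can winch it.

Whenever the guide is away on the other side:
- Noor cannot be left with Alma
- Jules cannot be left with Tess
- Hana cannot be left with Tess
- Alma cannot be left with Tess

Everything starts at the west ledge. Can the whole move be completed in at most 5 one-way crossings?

Yes — this plan uses 5 crossings (≤ 5):
1. Guide goes to the east ledge with Alma and Tess.  [the west ledge: Hana, Jules, Noor | the east ledge: Alma, Tess]
2. Guide goes back to the west ledge with Tess.  [the west ledge: Hana, Jules, Noor, Tess | the east ledge: Alma]
3. Guide goes to the east ledge with Hana and Jules.  [the west ledge: Noor, Tess | the east ledge: Alma, Hana, Jules]
4. Guide goes back to the west ledge alone.  [the west ledge: Noor, Tess | the east ledge: Alma, Hana, Jules]
5. Guide goes to the east ledge with Noor and Tess.  [the west ledge: — | the east ledge: Alma, Hana, Jules, Noor, Tess]

Yes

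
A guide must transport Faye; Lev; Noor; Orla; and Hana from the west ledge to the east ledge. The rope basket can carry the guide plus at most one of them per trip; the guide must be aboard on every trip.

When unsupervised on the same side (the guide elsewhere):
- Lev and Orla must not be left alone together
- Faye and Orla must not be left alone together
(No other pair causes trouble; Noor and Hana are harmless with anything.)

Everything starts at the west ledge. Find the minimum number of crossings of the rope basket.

11

Counting alone: the guide can take at most 1 across per trip to the east ledge, so moving all 5 needs at least 5 loaded trips out, with a return between consecutive ones — at least 9 crossings.
The safety rule pushes this higher. Following every safe sequence of crossings, the most of the 5 that can be at the east ledge as the rope basket arrives there on crossing 9 is 4 — never all 5.
So no plan with fewer than 11 crossings exists, and this one achieves 11:
1. Guide goes to the east ledge with Orla.  [the west ledge: Faye, Hana, Lev, Noor | the east ledge: Orla]
2. Guide goes back to the west ledge alone.  [the west ledge: Faye, Hana, Lev, Noor | the east ledge: Orla]
3. Guide goes to the east ledge with Faye.  [the west ledge: Hana, Lev, Noor | the east ledge: Faye, Orla]
4. Guide goes back to the west ledge with Orla.  [the west ledge: Hana, Lev, Noor, Orla | the east ledge: Faye]
5. Guide goes to the east ledge with Lev.  [the west ledge: Hana, Noor, Orla | the east ledge: Faye, Lev]
6. Guide goes back to the west ledge alone.  [the west ledge: Hana, Noor, Orla | the east ledge: Faye, Lev]
7. Guide goes to the east ledge with Noor.  [the west ledge: Hana, Orla | the east ledge: Faye, Lev, Noor]
8. Guide goes back to the west ledge alone.  [the west ledge: Hana, Orla | the east ledge: Faye, Lev, Noor]
9. Guide goes to the east ledge with Hana.  [the west ledge: Orla | the east ledge: Faye, Hana, Lev, Noor]
10. Guide goes back to the west ledge alone.  [the west ledge: Orla | the east ledge: Faye, Hana, Lev, Noor]
11. Guide goes to the east ledge with Orla.  [the west ledge: — | the east ledge: Faye, Hana, Lev, Noor, Orla]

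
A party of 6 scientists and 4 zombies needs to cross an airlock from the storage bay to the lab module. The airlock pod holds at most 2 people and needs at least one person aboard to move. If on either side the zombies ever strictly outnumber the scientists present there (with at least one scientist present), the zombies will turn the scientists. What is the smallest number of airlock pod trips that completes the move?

Counting alone: each trip to the lab module takes at most 2 across and each return brings at least 1 back, so after t trips out (and t−1 returns) at most 2t − (t−1) of the 10 are across; that first reaches 10 at t = 9, so at least 17 crossings are needed.
The plan below uses exactly 17 crossings, so it is optimal:
1. 2 zombies → the lab module.  (the storage bay: 6S 2Z; the lab module: 0S 2Z)
2. 1 zombie ← the storage bay.  (the storage bay: 6S 3Z; the lab module: 0S 1Z)
3. 2 zombies → the lab module.  (the storage bay: 6S 1Z; the lab module: 0S 3Z)
4. 1 zombie ← the storage bay.  (the storage bay: 6S 2Z; the lab module: 0S 2Z)
5. 2 scientists → the lab module.  (the storage bay: 4S 2Z; the lab module: 2S 2Z)
6. 1 zombie ← the storage bay.  (the storage bay: 4S 3Z; the lab module: 2S 1Z)
7. 1 scientist and 1 zombie → the lab module.  (the storage bay: 3S 2Z; the lab module: 3S 2Z)
8. 1 zombie ← the storage bay.  (the storage bay: 3S 3Z; the lab module: 3S 1Z)
9. 2 zombies → the lab module.  (the storage bay: 3S 1Z; the lab module: 3S 3Z)
10. 1 zombie ← the storage bay.  (the storage bay: 3S 2Z; the lab module: 3S 2Z)
11. 1 scientist and 1 zombie → the lab module.  (the storage bay: 2S 1Z; the lab module: 4S 3Z)
12. 1 zombie ← the storage bay.  (the storage bay: 2S 2Z; the lab module: 4S 2Z)
13. 2 zombies → the lab module.  (the storage bay: 2S 0Z; the lab module: 4S 4Z)
14. 1 zombie ← the storage bay.  (the storage bay: 2S 1Z; the lab module: 4S 3Z)
15. 1 scientist and 1 zombie → the lab module.  (the storage bay: 1S 0Z; the lab module: 5S 4Z)
16. 1 zombie ← the storage bay.  (the storage bay: 1S 1Z; the lab module: 5S 3Z)
17. 1 scientist and 1 zombie → the lab module.  (the storage bay: 0S 0Z; the lab module: 6S 4Z)

17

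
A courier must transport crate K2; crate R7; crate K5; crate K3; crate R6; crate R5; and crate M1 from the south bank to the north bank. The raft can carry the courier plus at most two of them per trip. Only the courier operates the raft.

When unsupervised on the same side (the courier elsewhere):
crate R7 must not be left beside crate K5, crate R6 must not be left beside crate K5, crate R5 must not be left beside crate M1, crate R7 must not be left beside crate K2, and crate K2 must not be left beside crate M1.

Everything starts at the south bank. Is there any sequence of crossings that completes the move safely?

Whatever the first load, the items left behind include a forbidden pair without the courier. No opening move is safe, so no plan exists.

No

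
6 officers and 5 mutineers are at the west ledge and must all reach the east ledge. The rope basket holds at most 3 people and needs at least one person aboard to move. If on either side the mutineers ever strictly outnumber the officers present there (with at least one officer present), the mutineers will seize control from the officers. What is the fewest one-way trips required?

9

Counting alone: each trip to the east ledge takes at most 3 across and each return brings at least 1 back, so after t trips out (and t−1 returns) at most 3t − (t−1) of the 11 are across; that first reaches 11 at t = 5, so at least 9 crossings are needed.
The plan below uses exactly 9 crossings, so it is optimal:
1. 3 mutineers → the east ledge.  (the west ledge: 6O 2M; the east ledge: 0O 3M)
2. 1 mutineer ← the west ledge.  (the west ledge: 6O 3M; the east ledge: 0O 2M)
3. 3 officers → the east ledge.  (the west ledge: 3O 3M; the east ledge: 3O 2M)
4. 1 officer ← the west ledge.  (the west ledge: 4O 3M; the east ledge: 2O 2M)
5. 2 officers and 1 mutineer → the east ledge.  (the west ledge: 2O 2M; the east ledge: 4O 3M)
6. 1 officer ← the west ledge.  (the west ledge: 3O 2M; the east ledge: 3O 3M)
7. 2 officers and 1 mutineer → the east ledge.  (the west ledge: 1O 1M; the east ledge: 5O 4M)
8. 1 officer ← the west ledge.  (the west ledge: 2O 1M; the east ledge: 4O 4M)
9. 2 officers and 1 mutineer → the east ledge.  (the west ledge: 0O 0M; the east ledge: 6O 5M)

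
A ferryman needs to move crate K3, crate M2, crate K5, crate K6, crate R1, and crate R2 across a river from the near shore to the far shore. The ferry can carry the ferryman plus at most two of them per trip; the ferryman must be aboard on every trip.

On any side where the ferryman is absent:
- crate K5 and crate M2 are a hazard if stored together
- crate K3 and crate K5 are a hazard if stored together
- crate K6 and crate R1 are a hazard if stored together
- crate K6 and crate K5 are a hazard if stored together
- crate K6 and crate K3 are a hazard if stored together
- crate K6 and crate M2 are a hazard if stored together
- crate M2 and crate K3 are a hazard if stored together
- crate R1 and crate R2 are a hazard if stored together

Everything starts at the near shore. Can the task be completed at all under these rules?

Whatever the first load, the items left behind include a forbidden pair without the ferryman. No opening move is safe, so no plan exists.

No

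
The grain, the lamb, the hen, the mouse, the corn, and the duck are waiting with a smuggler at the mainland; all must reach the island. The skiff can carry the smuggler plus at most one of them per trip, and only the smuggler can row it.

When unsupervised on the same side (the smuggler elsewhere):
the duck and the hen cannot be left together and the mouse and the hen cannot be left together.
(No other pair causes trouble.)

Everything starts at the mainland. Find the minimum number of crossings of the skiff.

13

Counting alone: the smuggler can take at most 1 across per trip to the island, so moving all 6 needs at least 6 loaded trips out, with a return between consecutive ones — at least 11 crossings.
The safety rule pushes this higher. Following every safe sequence of crossings, the most of the 6 that can be at the island as the skiff arrives there on crossing 11 is 5 — never all 6.
So no plan with fewer than 13 crossings exists, and this one achieves 13:
1. Smuggler goes to the island with the hen.  [the mainland: the corn, the duck, the grain, the lamb, the mouse | the island: the hen]
2. Smuggler goes back to the mainland alone.  [the mainland: the corn, the duck, the grain, the lamb, the mouse | the island: the hen]
3. Smuggler goes to the island with the grain.  [the mainland: the corn, the duck, the lamb, the mouse | the island: the grain, the hen]
4. Smuggler goes back to the mainland alone.  [the mainland: the corn, the duck, the lamb, the mouse | the island: the grain, the hen]
5. Smuggler goes to the island with the lamb.  [the mainland: the corn, the duck, the mouse | the island: the grain, the hen, the lamb]
6. Smuggler goes back to the mainland alone.  [the mainland: the corn, the duck, the mouse | the island: the grain, the hen, the lamb]
7. Smuggler goes to the island with the mouse.  [the mainland: the corn, the duck | the island: the grain, the hen, the lamb, the mouse]
8. Smuggler goes back to the mainland with the hen.  [the mainland: the corn, the duck, the hen | the island: the grain, the lamb, the mouse]
9. Smuggler goes to the island with the duck.  [the mainland: the corn, the hen | the island: the duck, the grain, the lamb, the mouse]
10. Smuggler goes back to the mainland alone.  [the mainland: the corn, the hen | the island: the duck, the grain, the lamb, the mouse]
11. Smuggler goes to the island with the corn.  [the mainland: the hen | the island: the corn, the duck, the grain, the lamb, the mouse]
12. Smuggler goes back to the mainland alone.  [the mainland: the hen | the island: the corn, the duck, the grain, the lamb, the mouse]
13. Smuggler goes to the island with the hen.  [the mainland: — | the island: the corn, the duck, the grain, the hen, the lamb, the mouse]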